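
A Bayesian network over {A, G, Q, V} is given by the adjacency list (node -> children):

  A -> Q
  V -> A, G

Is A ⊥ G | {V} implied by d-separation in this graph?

Only one path connects A and G:
Path 1: A ← V → G
  V is a fork here and V is conditioned on, so the path is blocked at V.
Since every path is blocked, d-separation holds.

Yes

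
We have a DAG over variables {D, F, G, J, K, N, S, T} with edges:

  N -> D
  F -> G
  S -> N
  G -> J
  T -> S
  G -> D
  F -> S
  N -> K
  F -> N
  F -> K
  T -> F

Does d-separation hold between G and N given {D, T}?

There are 5 undirected paths between G and N; checking each against the conditioning set {D, T}:
Path 1: G ← F → S → N
  F is a fork and F is not conditioned on; S is a chain and S is not conditioned on — no node blocks this path, so it is active.
Path 2: G ← F → N
  F is a fork and F is not conditioned on — no node blocks this path, so it is active.
Path 3: G ← F → K ← N
  K is a collider here and neither K nor any of its descendants is conditioned on, so the collider stays closed — the path is blocked at K.
Path 4: G ← F ← T → S → N
  T is a fork here and T is conditioned on, so the path is blocked at T.
Path 5: G → D ← N
  D is a collider and D is conditioned on, which opens it — no node blocks this path, so it is active.
Since the path G ← F → S → N is active, G and N are not d-separated given {D, T}.

No — G and N are not d-separated given {D, T}.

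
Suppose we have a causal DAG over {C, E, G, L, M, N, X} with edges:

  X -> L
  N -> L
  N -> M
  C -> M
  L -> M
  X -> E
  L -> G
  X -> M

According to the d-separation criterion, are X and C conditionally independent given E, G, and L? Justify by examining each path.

3 paths connect X and C; each must be blocked for d-separation to hold:
  1. X → M ← C — M:collider[blocks] ⇒ blocked
  2. X → L → M ← C — L:chain[blocks]; M:collider[blocks] ⇒ blocked
  3. X → L ← N → M ← C — L:collider[open]; N:fork[open]; M:collider[blocks] ⇒ blocked
Every path is blocked, so X and C are d-separated given {E, G, L}.

Yes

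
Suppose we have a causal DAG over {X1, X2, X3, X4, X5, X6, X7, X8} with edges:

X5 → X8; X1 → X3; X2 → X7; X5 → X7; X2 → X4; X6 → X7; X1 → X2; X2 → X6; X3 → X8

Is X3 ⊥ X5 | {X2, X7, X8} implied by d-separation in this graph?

No

Enumerating the 3 paths from X3 to X5 and testing each for blocking by {X2, X7, X8}:
Path 1: X3 → X8 ← X5
  X8 is a collider and X8 is conditioned on, which opens it — no node blocks this path, so it is active.
Path 2: X3 ← X1 → X2 → X7 ← X5
  X2 is a chain here and X2 is conditioned on, so the path is blocked at X2.
Path 3: X3 ← X1 → X2 → X6 → X7 ← X5
  X2 is a chain here and X2 is conditioned on, so the path is blocked at X2.
At least one path is unblocked, so d-separation fails.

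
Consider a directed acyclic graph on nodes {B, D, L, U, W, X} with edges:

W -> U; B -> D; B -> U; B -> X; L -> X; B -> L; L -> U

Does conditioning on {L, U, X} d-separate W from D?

There are 3 undirected paths between W and D; checking each against the conditioning set {L, U, X}:
  1. W → U ← L → X ← B → D — U:collider[open]; L:fork[blocks]; X:collider[open]; B:fork[open] ⇒ blocked
  2. W → U ← L ← B → D — U:collider[open]; L:chain[blocks]; B:fork[open] ⇒ blocked
  3. W → U ← B → D — U:collider[open]; B:fork[open] ⇒ active
Because an active path exists, W and D are not d-separated.

No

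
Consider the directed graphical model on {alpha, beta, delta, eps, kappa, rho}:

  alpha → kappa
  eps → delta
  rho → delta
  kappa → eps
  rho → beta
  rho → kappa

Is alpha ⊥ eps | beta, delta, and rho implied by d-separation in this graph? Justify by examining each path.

No

2 paths connect alpha and eps; each must be blocked for d-separation to hold:
Path 1: alpha → kappa → eps
  kappa is a chain and kappa is not conditioned on — no node blocks this path, so it is active.
Path 2: alpha → kappa ← rho → delta ← eps
  rho is a fork here and rho is conditioned on, so the path is blocked at rho.
Since the path alpha → kappa → eps is active, alpha and eps are not d-separated given {beta, delta, rho}.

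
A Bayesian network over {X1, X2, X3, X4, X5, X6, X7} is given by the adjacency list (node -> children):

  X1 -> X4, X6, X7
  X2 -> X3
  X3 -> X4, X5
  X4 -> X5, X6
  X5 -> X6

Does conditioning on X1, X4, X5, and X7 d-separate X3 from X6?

Yes — X3 and X6 are d-separated given {X1, X4, X5, X7}.

There are 6 undirected paths between X3 and X6; checking each against the conditioning set {X1, X4, X5, X7}:
Path 1: X3 → X5 ← X4 → X6
  X4 is a fork here and X4 is conditioned on, so the path is blocked at X4.
Path 2: X3 → X5 ← X4 ← X1 → X6
  X4 is a chain here and X4 is conditioned on, so the path is blocked at X4.
Path 3: X3 → X5 → X6
  X5 is a chain here and X5 is conditioned on, so the path is blocked at X5.
Path 4: X3 → X4 → X5 → X6
  X4 is a chain here and X4 is conditioned on, so the path is blocked at X4.
Path 5: X3 → X4 → X6
  X4 is a chain here and X4 is conditioned on, so the path is blocked at X4.
Path 6: X3 → X4 ← X1 → X6
  X1 is a fork here and X1 is conditioned on, so the path is blocked at X1.
All paths are blocked; X3 ⊥ X6 | {X1, X4, X5, X7} holds.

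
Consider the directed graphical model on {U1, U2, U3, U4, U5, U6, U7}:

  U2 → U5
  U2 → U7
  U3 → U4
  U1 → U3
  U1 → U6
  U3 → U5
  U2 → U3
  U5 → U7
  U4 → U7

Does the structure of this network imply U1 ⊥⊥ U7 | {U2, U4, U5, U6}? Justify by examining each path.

Yes

Enumerating the 5 paths from U1 to U7 and testing each for blocking by {U2, U4, U5, U6}:
  1. U1 → U3 → U4 → U7 — U3:chain[open]; U4:chain[blocks] ⇒ blocked
  2. U1 → U3 ← U2 → U7 — U3:collider[open]; U2:fork[blocks] ⇒ blocked
  3. U1 → U3 ← U2 → U5 → U7 — U3:collider[open]; U2:fork[blocks]; U5:chain[blocks] ⇒ blocked
  4. U1 → U3 → U5 ← U2 → U7 — U3:chain[open]; U5:collider[open]; U2:fork[blocks] ⇒ blocked
  5. U1 → U3 → U5 → U7 — U3:chain[open]; U5:chain[blocks] ⇒ blocked
All paths are blocked; U1 ⊥ U7 | {U2, U4, U5, U6} holds.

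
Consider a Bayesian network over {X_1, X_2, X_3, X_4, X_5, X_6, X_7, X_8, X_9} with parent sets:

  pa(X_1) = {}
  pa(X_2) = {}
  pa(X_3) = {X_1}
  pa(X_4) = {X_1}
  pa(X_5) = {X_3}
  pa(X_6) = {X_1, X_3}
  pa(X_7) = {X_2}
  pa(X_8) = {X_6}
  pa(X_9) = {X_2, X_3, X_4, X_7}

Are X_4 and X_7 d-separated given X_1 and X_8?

Yes — X_4 and X_7 are d-separated given {X_1, X_8}.

6 paths connect X_4 and X_7; each must be blocked for d-separation to hold:
Path 1: X_4 ← X_1 → X_6 ← X_3 → X_9 ← X_7
  X_1 is a fork here and X_1 is conditioned on, so the path is blocked at X_1.
Path 2: X_4 ← X_1 → X_6 ← X_3 → X_9 ← X_2 → X_7
  X_1 is a fork here and X_1 is conditioned on, so the path is blocked at X_1.
Path 3: X_4 ← X_1 → X_3 → X_9 ← X_7
  X_1 is a fork here and X_1 is conditioned on, so the path is blocked at X_1.
Path 4: X_4 ← X_1 → X_3 → X_9 ← X_2 → X_7
  X_1 is a fork here and X_1 is conditioned on, so the path is blocked at X_1.
Path 5: X_4 → X_9 ← X_7
  X_9 is a collider here and neither X_9 nor any of its descendants is conditioned on, so the collider stays closed — the path is blocked at X_9.
Path 6: X_4 → X_9 ← X_2 → X_7
  X_9 is a collider here and neither X_9 nor any of its descendants is conditioned on, so the collider stays closed — the path is blocked at X_9.
Since every path is blocked, d-separation holds.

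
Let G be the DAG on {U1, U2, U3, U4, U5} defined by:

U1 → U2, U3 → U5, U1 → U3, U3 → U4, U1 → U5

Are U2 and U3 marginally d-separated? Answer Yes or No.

No

We examine all 2 paths between U2 and U3:
Path 1: U2 ← U1 → U3
  U1 is a fork and U1 is not conditioned on — no node blocks this path, so it is active.
Path 2: U2 ← U1 → U5 ← U3
  U5 is a collider here and neither U5 nor any of its descendants is conditioned on, so the collider stays closed — the path is blocked at U5.
Because an active path exists, U2 and U3 are not d-separated.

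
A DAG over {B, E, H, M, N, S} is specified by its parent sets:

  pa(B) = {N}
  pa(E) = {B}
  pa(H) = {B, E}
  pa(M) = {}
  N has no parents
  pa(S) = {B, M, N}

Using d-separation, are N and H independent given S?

No — N and H are not d-separated given {S}.

Enumerating the 4 paths from N to H and testing each for blocking by {S}:
  1. N → B → H — B:chain[open] ⇒ active
  2. N → B → E → H — B:chain[open]; E:chain[open] ⇒ active
  3. N → S ← B → H — S:collider[open]; B:fork[open] ⇒ active
  4. N → S ← B → E → H — S:collider[open]; B:fork[open]; E:chain[open] ⇒ active
Because an active path exists, N and H are not d-separated.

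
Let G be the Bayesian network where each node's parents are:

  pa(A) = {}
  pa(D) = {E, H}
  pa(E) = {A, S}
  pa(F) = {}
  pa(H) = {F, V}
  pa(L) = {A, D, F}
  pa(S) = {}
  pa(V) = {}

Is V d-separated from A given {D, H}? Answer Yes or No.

Enumerating the 4 paths from V to A and testing each for blocking by {D, H}:
Path 1: V → H → D ← E ← A
  H is a chain here and H is conditioned on, so the path is blocked at H.
Path 2: V → H → D → L ← A
  H is a chain here and H is conditioned on, so the path is blocked at H.
Path 3: V → H ← F → L ← D ← E ← A
  L is a collider here and neither L nor any of its descendants is conditioned on, so the collider stays closed — the path is blocked at L.
Path 4: V → H ← F → L ← A
  L is a collider here and neither L nor any of its descendants is conditioned on, so the collider stays closed — the path is blocked at L.
Every path is blocked, so V and A are d-separated given {D, H}.

Yes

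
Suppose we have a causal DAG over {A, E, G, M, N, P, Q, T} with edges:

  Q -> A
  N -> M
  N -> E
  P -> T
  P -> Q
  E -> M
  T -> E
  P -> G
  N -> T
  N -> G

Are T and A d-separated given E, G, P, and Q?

We examine all 4 paths between T and A:
Path 1: T ← P → Q → A
  P is a fork here and P is conditioned on, so the path is blocked at P.
Path 2: T → E → M ← N → G ← P → Q → A
  E is a chain here and E is conditioned on, so the path is blocked at E.
Path 3: T → E ← N → G ← P → Q → A
  P is a fork here and P is conditioned on, so the path is blocked at P.
Path 4: T ← N → G ← P → Q → A
  P is a fork here and P is conditioned on, so the path is blocked at P.
Since every path is blocked, d-separation holds.

Yes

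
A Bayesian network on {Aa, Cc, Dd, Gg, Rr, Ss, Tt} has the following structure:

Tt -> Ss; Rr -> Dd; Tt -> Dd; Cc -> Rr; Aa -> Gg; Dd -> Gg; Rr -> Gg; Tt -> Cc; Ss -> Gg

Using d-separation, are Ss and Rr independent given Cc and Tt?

Yes — Ss and Rr are d-separated given {Cc, Tt}.

Enumerating the 6 paths from Ss to Rr and testing each for blocking by {Cc, Tt}:
Path 1: Ss ← Tt → Dd ← Rr
  Tt is a fork here and Tt is conditioned on, so the path is blocked at Tt.
Path 2: Ss ← Tt → Dd → Gg ← Rr
  Tt is a fork here and Tt is conditioned on, so the path is blocked at Tt.
Path 3: Ss ← Tt → Cc → Rr
  Tt is a fork here and Tt is conditioned on, so the path is blocked at Tt.
Path 4: Ss → Gg ← Dd ← Tt → Cc → Rr
  Gg is a collider here and neither Gg nor any of its descendants is conditioned on, so the collider stays closed — the path is blocked at Gg.
Path 5: Ss → Gg ← Dd ← Rr
  Gg is a collider here and neither Gg nor any of its descendants is conditioned on, so the collider stays closed — the path is blocked at Gg.
Path 6: Ss → Gg ← Rr
  Gg is a collider here and neither Gg nor any of its descendants is conditioned on, so the collider stays closed — the path is blocked at Gg.
Every path is blocked, so Ss and Rr are d-separated given {Cc, Tt}.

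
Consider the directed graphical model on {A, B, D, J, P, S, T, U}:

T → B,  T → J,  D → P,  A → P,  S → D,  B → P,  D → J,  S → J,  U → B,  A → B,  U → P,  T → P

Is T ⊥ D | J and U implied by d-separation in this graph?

No — T and D are not d-separated given {J, U}.

6 paths connect T and D; each must be blocked for d-separation to hold:
Path 1: T → J ← D
  J is a collider and J is conditioned on, which opens it — no node blocks this path, so it is active.
Path 2: T → J ← S → D
  J is a collider and J is conditioned on, which opens it; S is a fork and S is not conditioned on — no node blocks this path, so it is active.
Path 3: T → P ← D
  P is a collider here and neither P nor any of its descendants is conditioned on, so the collider stays closed — the path is blocked at P.
Path 4: T → B ← U → P ← D
  B is a collider here and neither B nor any of its descendants is conditioned on, so the collider stays closed — the path is blocked at B.
Path 5: T → B ← A → P ← D
  B is a collider here and neither B nor any of its descendants is conditioned on, so the collider stays closed — the path is blocked at B.
Path 6: T → B → P ← D
  P is a collider here and neither P nor any of its descendants is conditioned on, so the collider stays closed — the path is blocked at P.
Since the path T → J ← D is active, T and D are not d-separated given {J, U}.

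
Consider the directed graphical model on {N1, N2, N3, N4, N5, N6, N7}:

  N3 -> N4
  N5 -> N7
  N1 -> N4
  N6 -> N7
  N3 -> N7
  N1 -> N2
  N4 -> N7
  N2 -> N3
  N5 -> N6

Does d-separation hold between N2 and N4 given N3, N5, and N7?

3 paths connect N2 and N4; each must be blocked for d-separation to hold:
Path 1: N2 → N3 → N4
  N3 is a chain here and N3 is conditioned on, so the path is blocked at N3.
Path 2: N2 → N3 → N7 ← N4
  N3 is a chain here and N3 is conditioned on, so the path is blocked at N3.
Path 3: N2 ← N1 → N4
  N1 is a fork and N1 is not conditioned on — no node blocks this path, so it is active.
Because an active path exists, N2 and N4 are not d-separated.

No — N2 and N4 are not d-separated given {N3, N5, N7}.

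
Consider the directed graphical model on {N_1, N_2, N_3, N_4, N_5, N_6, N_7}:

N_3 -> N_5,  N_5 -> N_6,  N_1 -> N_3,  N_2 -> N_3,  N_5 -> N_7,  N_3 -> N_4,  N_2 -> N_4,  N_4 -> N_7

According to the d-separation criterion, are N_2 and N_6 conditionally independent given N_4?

4 paths connect N_2 and N_6; each must be blocked for d-separation to hold:
Path 1: N_2 → N_4 → N_7 ← N_5 → N_6
  N_4 is a chain here and N_4 is conditioned on, so the path is blocked at N_4.
Path 2: N_2 → N_4 ← N_3 → N_5 → N_6
  N_4 is a collider and N_4 is conditioned on, which opens it; N_3 is a fork and N_3 is not conditioned on; N_5 is a chain and N_5 is not conditioned on — no node blocks this path, so it is active.
Path 3: N_2 → N_3 → N_4 → N_7 ← N_5 → N_6
  N_4 is a chain here and N_4 is conditioned on, so the path is blocked at N_4.
Path 4: N_2 → N_3 → N_5 → N_6
  N_3 is a chain and N_3 is not conditioned on; N_5 is a chain and N_5 is not conditioned on — no node blocks this path, so it is active.
Because an active path exists, N_2 and N_6 are not d-separated.

No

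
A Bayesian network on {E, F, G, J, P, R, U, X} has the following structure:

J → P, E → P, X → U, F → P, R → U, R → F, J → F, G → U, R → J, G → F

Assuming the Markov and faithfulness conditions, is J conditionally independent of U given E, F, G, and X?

Enumerating the 6 paths from J to U and testing each for blocking by {E, F, G, X}:
  1. J → P ← F ← R → U — P:collider[blocks]; F:chain[blocks]; R:fork[open] ⇒ blocked
  2. J → P ← F ← G → U — P:collider[blocks]; F:chain[blocks]; G:fork[blocks] ⇒ blocked
  3. J ← R → U — R:fork[open] ⇒ active
  4. J ← R → F ← G → U — R:fork[open]; F:collider[open]; G:fork[blocks] ⇒ blocked
  5. J → F ← R → U — F:collider[open]; R:fork[open] ⇒ active
  6. J → F ← G → U — F:collider[open]; G:fork[blocks] ⇒ blocked
Since the path J ← R → U is active, J and U are not d-separated given {E, F, G, X}.

No — J and U are not d-separated given {E, F, G, X}.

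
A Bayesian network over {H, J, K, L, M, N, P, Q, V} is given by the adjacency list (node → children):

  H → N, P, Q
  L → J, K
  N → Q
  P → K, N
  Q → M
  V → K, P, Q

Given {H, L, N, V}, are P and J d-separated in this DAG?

Yes

6 paths connect P and J; each must be blocked for d-separation to hold:
Path 1: P → K ← L → J
  K is a collider here and neither K nor any of its descendants is conditioned on, so the collider stays closed — the path is blocked at K.
Path 2: P → N → Q ← V → K ← L → J
  N is a chain here and N is conditioned on, so the path is blocked at N.
Path 3: P → N ← H → Q ← V → K ← L → J
  H is a fork here and H is conditioned on, so the path is blocked at H.
Path 4: P ← V → K ← L → J
  V is a fork here and V is conditioned on, so the path is blocked at V.
Path 5: P ← H → Q ← V → K ← L → J
  H is a fork here and H is conditioned on, so the path is blocked at H.
Path 6: P ← H → N → Q ← V → K ← L → J
  H is a fork here and H is conditioned on, so the path is blocked at H.
Every path is blocked, so P and J are d-separated given {H, L, N, V}.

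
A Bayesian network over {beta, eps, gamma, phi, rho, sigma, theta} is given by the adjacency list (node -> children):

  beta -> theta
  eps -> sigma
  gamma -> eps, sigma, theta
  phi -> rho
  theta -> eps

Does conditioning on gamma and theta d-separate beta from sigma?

There are 4 undirected paths between beta and sigma; checking each against the conditioning set {gamma, theta}:
  1. beta → theta → eps → sigma — theta:chain[blocks]; eps:chain[open] ⇒ blocked
  2. beta → theta → eps ← gamma → sigma — theta:chain[blocks]; eps:collider[blocks]; gamma:fork[blocks] ⇒ blocked
  3. beta → theta ← gamma → sigma — theta:collider[open]; gamma:fork[blocks] ⇒ blocked
  4. beta → theta ← gamma → eps → sigma — theta:collider[open]; gamma:fork[blocks]; eps:chain[open] ⇒ blocked
Since every path is blocked, d-separation holds.

Yes — beta and sigma are d-separated given {gamma, theta}.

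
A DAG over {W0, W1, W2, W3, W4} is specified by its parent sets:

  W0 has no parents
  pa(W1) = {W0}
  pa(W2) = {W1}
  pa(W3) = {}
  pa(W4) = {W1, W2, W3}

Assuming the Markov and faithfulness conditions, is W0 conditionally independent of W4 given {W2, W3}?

There are 2 undirected paths between W0 and W4; checking each against the conditioning set {W2, W3}:
Path 1: W0 → W1 → W4
  W1 is a chain and W1 is not conditioned on — no node blocks this path, so it is active.
Path 2: W0 → W1 → W2 → W4
  W2 is a chain here and W2 is conditioned on, so the path is blocked at W2.
Since the path W0 → W1 → W4 is active, W0 and W4 are not d-separated given {W2, W3}.

No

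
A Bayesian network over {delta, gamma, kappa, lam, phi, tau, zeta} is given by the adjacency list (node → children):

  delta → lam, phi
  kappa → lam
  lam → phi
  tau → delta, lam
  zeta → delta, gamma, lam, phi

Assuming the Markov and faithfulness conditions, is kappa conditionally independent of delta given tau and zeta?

6 paths connect kappa and delta; each must be blocked for d-separation to hold:
Path 1: kappa → lam → phi ← zeta → delta
  phi is a collider here and neither phi nor any of its descendants is conditioned on, so the collider stays closed — the path is blocked at phi.
Path 2: kappa → lam → phi ← delta
  phi is a collider here and neither phi nor any of its descendants is conditioned on, so the collider stays closed — the path is blocked at phi.
Path 3: kappa → lam ← zeta → phi ← delta
  lam is a collider here and neither lam nor any of its descendants is conditioned on, so the collider stays closed — the path is blocked at lam.
Path 4: kappa → lam ← zeta → delta
  lam is a collider here and neither lam nor any of its descendants is conditioned on, so the collider stays closed — the path is blocked at lam.
Path 5: kappa → lam ← tau → delta
  lam is a collider here and neither lam nor any of its descendants is conditioned on, so the collider stays closed — the path is blocked at lam.
Path 6: kappa → lam ← delta
  lam is a collider here and neither lam nor any of its descendants is conditioned on, so the collider stays closed — the path is blocked at lam.
Since every path is blocked, d-separation holds.

Yes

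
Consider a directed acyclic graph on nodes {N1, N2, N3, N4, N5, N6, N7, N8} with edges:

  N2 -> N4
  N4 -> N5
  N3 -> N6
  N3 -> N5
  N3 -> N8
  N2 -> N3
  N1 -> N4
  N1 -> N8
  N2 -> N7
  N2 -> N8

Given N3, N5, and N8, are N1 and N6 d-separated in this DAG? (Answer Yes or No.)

Yes — N1 and N6 are d-separated given {N3, N5, N8}.

There are 6 undirected paths between N1 and N6; checking each against the conditioning set {N3, N5, N8}:
Path 1: N1 → N8 ← N3 → N6
  N3 is a fork here and N3 is conditioned on, so the path is blocked at N3.
Path 2: N1 → N8 ← N2 → N3 → N6
  N3 is a chain here and N3 is conditioned on, so the path is blocked at N3.
Path 3: N1 → N8 ← N2 → N4 → N5 ← N3 → N6
  N3 is a fork here and N3 is conditioned on, so the path is blocked at N3.
Path 4: N1 → N4 → N5 ← N3 → N6
  N3 is a fork here and N3 is conditioned on, so the path is blocked at N3.
Path 5: N1 → N4 ← N2 → N8 ← N3 → N6
  N3 is a fork here and N3 is conditioned on, so the path is blocked at N3.
Path 6: N1 → N4 ← N2 → N3 → N6
  N3 is a chain here and N3 is conditioned on, so the path is blocked at N3.
Every path is blocked, so N1 and N6 are d-separated given {N3, N5, N8}.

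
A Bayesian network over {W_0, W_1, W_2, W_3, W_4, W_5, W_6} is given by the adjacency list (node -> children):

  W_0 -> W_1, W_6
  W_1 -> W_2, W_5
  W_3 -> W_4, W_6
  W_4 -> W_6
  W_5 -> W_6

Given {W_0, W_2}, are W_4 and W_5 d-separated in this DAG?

Yes — W_4 and W_5 are d-separated given {W_0, W_2}.

There are 4 undirected paths between W_4 and W_5; checking each against the conditioning set {W_0, W_2}:
Path 1: W_4 → W_6 ← W_0 → W_1 → W_5
  W_6 is a collider here and neither W_6 nor any of its descendants is conditioned on, so the collider stays closed — the path is blocked at W_6.
Path 2: W_4 → W_6 ← W_5
  W_6 is a collider here and neither W_6 nor any of its descendants is conditioned on, so the collider stays closed — the path is blocked at W_6.
Path 3: W_4 ← W_3 → W_6 ← W_0 → W_1 → W_5
  W_6 is a collider here and neither W_6 nor any of its descendants is conditioned on, so the collider stays closed — the path is blocked at W_6.
Path 4: W_4 ← W_3 → W_6 ← W_5
  W_6 is a collider here and neither W_6 nor any of its descendants is conditioned on, so the collider stays closed — the path is blocked at W_6.
All paths are blocked; W_4 ⊥ W_5 | {W_0, W_2} holds.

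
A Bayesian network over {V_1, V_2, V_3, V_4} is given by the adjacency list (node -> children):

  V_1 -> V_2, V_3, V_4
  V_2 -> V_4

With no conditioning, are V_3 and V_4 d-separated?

Enumerating the 2 paths from V_3 to V_4 and testing each for blocking by ∅:
Path 1: V_3 ← V_1 → V_2 → V_4
  V_1 is a fork and V_1 is not conditioned on; V_2 is a chain and V_2 is not conditioned on — no node blocks this path, so it is active.
Path 2: V_3 ← V_1 → V_4
  V_1 is a fork and V_1 is not conditioned on — no node blocks this path, so it is active.
At least one path is unblocked, so d-separation fails.

No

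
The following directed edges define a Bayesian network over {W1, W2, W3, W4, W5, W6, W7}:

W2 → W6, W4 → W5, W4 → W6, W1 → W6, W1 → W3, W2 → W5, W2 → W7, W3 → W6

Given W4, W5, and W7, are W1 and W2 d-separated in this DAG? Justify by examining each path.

Enumerating the 4 paths from W1 to W2 and testing each for blocking by {W4, W5, W7}:
Path 1: W1 → W3 → W6 ← W2
  W6 is a collider here and neither W6 nor any of its descendants is conditioned on, so the collider stays closed — the path is blocked at W6.
Path 2: W1 → W3 → W6 ← W4 → W5 ← W2
  W6 is a collider here and neither W6 nor any of its descendants is conditioned on, so the collider stays closed — the path is blocked at W6.
Path 3: W1 → W6 ← W2
  W6 is a collider here and neither W6 nor any of its descendants is conditioned on, so the collider stays closed — the path is blocked at W6.
Path 4: W1 → W6 ← W4 → W5 ← W2
  W6 is a collider here and neither W6 nor any of its descendants is conditioned on, so the collider stays closed — the path is blocked at W6.
All paths are blocked; W1 ⊥ W2 | {W4, W5, W7} holds.

Yes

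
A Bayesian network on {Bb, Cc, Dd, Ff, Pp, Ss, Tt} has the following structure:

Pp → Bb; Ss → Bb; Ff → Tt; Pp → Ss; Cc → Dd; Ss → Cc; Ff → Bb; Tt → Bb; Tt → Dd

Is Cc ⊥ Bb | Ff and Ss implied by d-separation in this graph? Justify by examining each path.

Yes

Enumerating the 4 paths from Cc to Bb and testing each for blocking by {Ff, Ss}:
Path 1: Cc → Dd ← Tt → Bb
  Dd is a collider here and neither Dd nor any of its descendants is conditioned on, so the collider stays closed — the path is blocked at Dd.
Path 2: Cc → Dd ← Tt ← Ff → Bb
  Dd is a collider here and neither Dd nor any of its descendants is conditioned on, so the collider stays closed — the path is blocked at Dd.
Path 3: Cc ← Ss → Bb
  Ss is a fork here and Ss is conditioned on, so the path is blocked at Ss.
Path 4: Cc ← Ss ← Pp → Bb
  Ss is a chain here and Ss is conditioned on, so the path is blocked at Ss.
Every path is blocked, so Cc and Bb are d-separated given {Ff, Ss}.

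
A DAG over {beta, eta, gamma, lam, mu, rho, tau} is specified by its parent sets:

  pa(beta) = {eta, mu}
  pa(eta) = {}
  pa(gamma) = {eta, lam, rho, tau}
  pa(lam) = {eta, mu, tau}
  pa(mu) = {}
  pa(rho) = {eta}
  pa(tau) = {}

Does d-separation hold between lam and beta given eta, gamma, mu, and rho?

There are 6 undirected paths between lam and beta; checking each against the conditioning set {eta, gamma, mu, rho}:
  1. lam ← mu → beta — mu:fork[blocks] ⇒ blocked
  2. lam ← tau → gamma ← rho ← eta → beta — tau:fork[open]; gamma:collider[open]; rho:chain[blocks]; eta:fork[blocks] ⇒ blocked
  3. lam ← tau → gamma ← eta → beta — tau:fork[open]; gamma:collider[open]; eta:fork[blocks] ⇒ blocked
  4. lam → gamma ← rho ← eta → beta — gamma:collider[open]; rho:chain[blocks]; eta:fork[blocks] ⇒ blocked
  5. lam → gamma ← eta → beta — gamma:collider[open]; eta:fork[blocks] ⇒ blocked
  6. lam ← eta → beta — eta:fork[blocks] ⇒ blocked
Since every path is blocked, d-separation holds.

Yes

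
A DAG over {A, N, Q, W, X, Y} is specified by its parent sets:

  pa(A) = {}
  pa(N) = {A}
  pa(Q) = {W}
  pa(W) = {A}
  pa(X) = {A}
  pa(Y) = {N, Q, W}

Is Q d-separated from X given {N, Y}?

No

We examine all 4 paths between Q and X:
Path 1: Q → Y ← N ← A → X
  N is a chain here and N is conditioned on, so the path is blocked at N.
Path 2: Q → Y ← W ← A → X
  Y is a collider and Y is conditioned on, which opens it; W is a chain and W is not conditioned on; A is a fork and A is not conditioned on — no node blocks this path, so it is active.
Path 3: Q ← W ← A → X
  W is a chain and W is not conditioned on; A is a fork and A is not conditioned on — no node blocks this path, so it is active.
Path 4: Q ← W → Y ← N ← A → X
  N is a chain here and N is conditioned on, so the path is blocked at N.
Since the path Q → Y ← W ← A → X is active, Q and X are not d-separated given {N, Y}.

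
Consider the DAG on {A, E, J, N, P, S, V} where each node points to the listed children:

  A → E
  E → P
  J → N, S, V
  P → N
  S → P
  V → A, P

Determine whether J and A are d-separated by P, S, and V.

Yes

We examine all 6 paths between J and A:
  1. J → S → P ← E ← A — S:chain[blocks]; P:collider[open]; E:chain[open] ⇒ blocked
  2. J → S → P ← V → A — S:chain[blocks]; P:collider[open]; V:fork[blocks] ⇒ blocked
  3. J → V → A — V:chain[blocks] ⇒ blocked
  4. J → V → P ← E ← A — V:chain[blocks]; P:collider[open]; E:chain[open] ⇒ blocked
  5. J → N ← P ← E ← A — N:collider[blocks]; P:chain[blocks]; E:chain[open] ⇒ blocked
  6. J → N ← P ← V → A — N:collider[blocks]; P:chain[blocks]; V:fork[blocks] ⇒ blocked
Every path is blocked, so J and A are d-separated given {P, S, V}.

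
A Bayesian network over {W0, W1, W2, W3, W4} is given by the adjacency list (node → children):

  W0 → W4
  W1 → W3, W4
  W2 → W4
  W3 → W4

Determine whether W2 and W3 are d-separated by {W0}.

Enumerating the 2 paths from W2 to W3 and testing each for blocking by {W0}:
Path 1: W2 → W4 ← W3
  W4 is a collider here and neither W4 nor any of its descendants is conditioned on, so the collider stays closed — the path is blocked at W4.
Path 2: W2 → W4 ← W1 → W3
  W4 is a collider here and neither W4 nor any of its descendants is conditioned on, so the collider stays closed — the path is blocked at W4.
Every path is blocked, so W2 and W3 are d-separated given {W0}.

Yes — W2 and W3 are d-separated given {W0}.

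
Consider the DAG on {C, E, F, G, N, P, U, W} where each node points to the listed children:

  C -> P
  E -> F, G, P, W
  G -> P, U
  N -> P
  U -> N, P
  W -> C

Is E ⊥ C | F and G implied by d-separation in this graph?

We examine all 5 paths between E and C:
  1. E → G → P ← C — G:chain[blocks]; P:collider[blocks] ⇒ blocked
  2. E → G → U → P ← C — G:chain[blocks]; U:chain[open]; P:collider[blocks] ⇒ blocked
  3. E → G → U → N → P ← C — G:chain[blocks]; U:chain[open]; N:chain[open]; P:collider[blocks] ⇒ blocked
  4. E → W → C — W:chain[open] ⇒ active
  5. E → P ← C — P:collider[blocks] ⇒ blocked
Since the path E → W → C is active, E and C are not d-separated given {F, G}.

No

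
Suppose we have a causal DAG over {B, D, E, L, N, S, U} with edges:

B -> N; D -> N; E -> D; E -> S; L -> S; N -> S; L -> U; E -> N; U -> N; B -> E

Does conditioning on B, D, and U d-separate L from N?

Yes

Enumerating the 5 paths from L to N and testing each for blocking by {B, D, U}:
Path 1: L → U → N
  U is a chain here and U is conditioned on, so the path is blocked at U.
Path 2: L → S ← N
  S is a collider here and neither S nor any of its descendants is conditioned on, so the collider stays closed — the path is blocked at S.
Path 3: L → S ← E → D → N
  S is a collider here and neither S nor any of its descendants is conditioned on, so the collider stays closed — the path is blocked at S.
Path 4: L → S ← E → N
  S is a collider here and neither S nor any of its descendants is conditioned on, so the collider stays closed — the path is blocked at S.
Path 5: L → S ← E ← B → N
  S is a collider here and neither S nor any of its descendants is conditioned on, so the collider stays closed — the path is blocked at S.
Every path is blocked, so L and N are d-separated given {B, D, U}.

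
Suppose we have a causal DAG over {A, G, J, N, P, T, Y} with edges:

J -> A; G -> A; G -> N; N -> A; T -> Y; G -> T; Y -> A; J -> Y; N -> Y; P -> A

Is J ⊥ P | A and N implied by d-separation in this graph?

6 paths connect J and P; each must be blocked for d-separation to hold:
Path 1: J → Y ← T ← G → N → A ← P
  N is a chain here and N is conditioned on, so the path is blocked at N.
Path 2: J → Y ← T ← G → A ← P
  Y is a collider and its descendant A is conditioned on, which opens it; T is a chain and T is not conditioned on; G is a fork and G is not conditioned on; A is a collider and A is conditioned on, which opens it — no node blocks this path, so it is active.
Path 3: J → Y ← N ← G → A ← P
  N is a chain here and N is conditioned on, so the path is blocked at N.
Path 4: J → Y ← N → A ← P
  N is a fork here and N is conditioned on, so the path is blocked at N.
Path 5: J → Y → A ← P
  Y is a chain and Y is not conditioned on; A is a collider and A is conditioned on, which opens it — no node blocks this path, so it is active.
Path 6: J → A ← P
  A is a collider and A is conditioned on, which opens it — no node blocks this path, so it is active.
Since the path J → Y ← T ← G → A ← P is active, J and P are not d-separated given {A, N}.

No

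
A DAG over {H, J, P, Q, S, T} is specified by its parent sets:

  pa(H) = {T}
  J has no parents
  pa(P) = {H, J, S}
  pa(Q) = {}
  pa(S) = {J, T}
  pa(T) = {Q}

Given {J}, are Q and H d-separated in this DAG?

No — Q and H are not d-separated given {J}.

We examine all 3 paths between Q and H:
Path 1: Q → T → S → P ← H
  P is a collider here and neither P nor any of its descendants is conditioned on, so the collider stays closed — the path is blocked at P.
Path 2: Q → T → S ← J → P ← H
  S is a collider here and neither S nor any of its descendants is conditioned on, so the collider stays closed — the path is blocked at S.
Path 3: Q → T → H
  T is a chain and T is not conditioned on — no node blocks this path, so it is active.
At least one path is unblocked, so d-separation fails.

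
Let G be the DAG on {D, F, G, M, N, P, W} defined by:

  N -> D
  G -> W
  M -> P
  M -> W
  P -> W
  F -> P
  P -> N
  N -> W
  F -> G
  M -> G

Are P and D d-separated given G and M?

We examine all 6 paths between P and D:
Path 1: P → W ← N → D
  W is a collider here and neither W nor any of its descendants is conditioned on, so the collider stays closed — the path is blocked at W.
Path 2: P ← M → W ← N → D
  M is a fork here and M is conditioned on, so the path is blocked at M.
Path 3: P ← M → G → W ← N → D
  M is a fork here and M is conditioned on, so the path is blocked at M.
Path 4: P ← F → G → W ← N → D
  G is a chain here and G is conditioned on, so the path is blocked at G.
Path 5: P ← F → G ← M → W ← N → D
  M is a fork here and M is conditioned on, so the path is blocked at M.
Path 6: P → N → D
  N is a chain and N is not conditioned on — no node blocks this path, so it is active.
Since the path P → N → D is active, P and D are not d-separated given {G, M}.

No — P and D are not d-separated given {G, M}.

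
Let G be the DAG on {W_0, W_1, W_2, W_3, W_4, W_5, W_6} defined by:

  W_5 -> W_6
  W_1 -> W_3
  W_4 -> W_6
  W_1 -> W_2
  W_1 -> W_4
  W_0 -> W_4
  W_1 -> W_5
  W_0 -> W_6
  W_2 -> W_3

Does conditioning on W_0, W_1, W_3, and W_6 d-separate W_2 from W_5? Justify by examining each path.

We examine all 6 paths between W_2 and W_5:
Path 1: W_2 ← W_1 → W_4 ← W_0 → W_6 ← W_5
  W_1 is a fork here and W_1 is conditioned on, so the path is blocked at W_1.
Path 2: W_2 ← W_1 → W_4 → W_6 ← W_5
  W_1 is a fork here and W_1 is conditioned on, so the path is blocked at W_1.
Path 3: W_2 ← W_1 → W_5
  W_1 is a fork here and W_1 is conditioned on, so the path is blocked at W_1.
Path 4: W_2 → W_3 ← W_1 → W_4 ← W_0 → W_6 ← W_5
  W_1 is a fork here and W_1 is conditioned on, so the path is blocked at W_1.
Path 5: W_2 → W_3 ← W_1 → W_4 → W_6 ← W_5
  W_1 is a fork here and W_1 is conditioned on, so the path is blocked at W_1.
Path 6: W_2 → W_3 ← W_1 → W_5
  W_1 is a fork here and W_1 is conditioned on, so the path is blocked at W_1.
All paths are blocked; W_2 ⊥ W_5 | {W_0, W_1, W_3, W_6} holds.

Yes — W_2 and W_5 are d-separated given {W_0, W_1, W_3, W_6}.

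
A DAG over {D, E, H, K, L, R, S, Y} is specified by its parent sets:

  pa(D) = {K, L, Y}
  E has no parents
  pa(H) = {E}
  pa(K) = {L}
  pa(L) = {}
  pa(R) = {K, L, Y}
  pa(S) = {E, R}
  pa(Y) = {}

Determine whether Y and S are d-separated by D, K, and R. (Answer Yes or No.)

Yes — Y and S are d-separated given {D, K, R}.

We examine all 5 paths between Y and S:
  1. Y → R → S — R:chain[blocks] ⇒ blocked
  2. Y → D ← K → R → S — D:collider[open]; K:fork[blocks]; R:chain[blocks] ⇒ blocked
  3. Y → D ← K ← L → R → S — D:collider[open]; K:chain[blocks]; L:fork[open]; R:chain[blocks] ⇒ blocked
  4. Y → D ← L → R → S — D:collider[open]; L:fork[open]; R:chain[blocks] ⇒ blocked
  5. Y → D ← L → K → R → S — D:collider[open]; L:fork[open]; K:chain[blocks]; R:chain[blocks] ⇒ blocked
All paths are blocked; Y ⊥ S | {D, K, R} holds.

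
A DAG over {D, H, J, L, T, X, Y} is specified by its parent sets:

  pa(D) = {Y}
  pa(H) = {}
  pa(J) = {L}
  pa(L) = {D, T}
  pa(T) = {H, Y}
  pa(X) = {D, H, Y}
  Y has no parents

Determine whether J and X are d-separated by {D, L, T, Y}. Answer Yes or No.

Yes

Enumerating the 6 paths from J to X and testing each for blocking by {D, L, T, Y}:
Path 1: J ← L ← T ← H → X
  L is a chain here and L is conditioned on, so the path is blocked at L.
Path 2: J ← L ← T ← Y → X
  L is a chain here and L is conditioned on, so the path is blocked at L.
Path 3: J ← L ← T ← Y → D → X
  L is a chain here and L is conditioned on, so the path is blocked at L.
Path 4: J ← L ← D → X
  L is a chain here and L is conditioned on, so the path is blocked at L.
Path 5: J ← L ← D ← Y → T ← H → X
  L is a chain here and L is conditioned on, so the path is blocked at L.
Path 6: J ← L ← D ← Y → X
  L is a chain here and L is conditioned on, so the path is blocked at L.
Every path is blocked, so J and X are d-separated given {D, L, T, Y}.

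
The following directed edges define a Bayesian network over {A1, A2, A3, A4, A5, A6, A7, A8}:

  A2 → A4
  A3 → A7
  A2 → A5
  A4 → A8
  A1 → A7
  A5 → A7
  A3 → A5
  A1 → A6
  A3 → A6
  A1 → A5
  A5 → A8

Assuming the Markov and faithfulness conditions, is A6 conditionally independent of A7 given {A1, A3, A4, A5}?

Yes — A6 and A7 are d-separated given {A1, A3, A4, A5}.

There are 6 undirected paths between A6 and A7; checking each against the conditioning set {A1, A3, A4, A5}:
  1. A6 ← A3 → A7 — A3:fork[blocks] ⇒ blocked
  2. A6 ← A3 → A5 → A7 — A3:fork[blocks]; A5:chain[blocks] ⇒ blocked
  3. A6 ← A3 → A5 ← A1 → A7 — A3:fork[blocks]; A5:collider[open]; A1:fork[blocks] ⇒ blocked
  4. A6 ← A1 → A7 — A1:fork[blocks] ⇒ blocked
  5. A6 ← A1 → A5 ← A3 → A7 — A1:fork[blocks]; A5:collider[open]; A3:fork[blocks] ⇒ blocked
  6. A6 ← A1 → A5 → A7 — A1:fork[blocks]; A5:chain[blocks] ⇒ blocked
All paths are blocked; A6 ⊥ A7 | {A1, A3, A4, A5} holds.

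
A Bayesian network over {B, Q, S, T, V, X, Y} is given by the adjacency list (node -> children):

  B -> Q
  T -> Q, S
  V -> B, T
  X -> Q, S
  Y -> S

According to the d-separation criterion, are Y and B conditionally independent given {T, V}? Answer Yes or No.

4 paths connect Y and B; each must be blocked for d-separation to hold:
Path 1: Y → S ← X → Q ← T ← V → B
  S is a collider here and neither S nor any of its descendants is conditioned on, so the collider stays closed — the path is blocked at S.
Path 2: Y → S ← X → Q ← B
  S is a collider here and neither S nor any of its descendants is conditioned on, so the collider stays closed — the path is blocked at S.
Path 3: Y → S ← T ← V → B
  S is a collider here and neither S nor any of its descendants is conditioned on, so the collider stays closed — the path is blocked at S.
Path 4: Y → S ← T → Q ← B
  S is a collider here and neither S nor any of its descendants is conditioned on, so the collider stays closed — the path is blocked at S.
All paths are blocked; Y ⊥ B | {T, V} holds.

Yes — Y and B are d-separated given {T, V}.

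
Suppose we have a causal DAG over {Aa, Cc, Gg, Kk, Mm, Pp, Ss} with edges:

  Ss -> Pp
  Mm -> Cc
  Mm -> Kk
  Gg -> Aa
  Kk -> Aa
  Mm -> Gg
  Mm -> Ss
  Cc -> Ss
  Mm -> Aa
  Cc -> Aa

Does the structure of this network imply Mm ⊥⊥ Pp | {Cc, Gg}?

There are 5 undirected paths between Mm and Pp; checking each against the conditioning set {Cc, Gg}:
  1. Mm → Cc → Ss → Pp — Cc:chain[blocks]; Ss:chain[open] ⇒ blocked
  2. Mm → Ss → Pp — Ss:chain[open] ⇒ active
  3. Mm → Kk → Aa ← Cc → Ss → Pp — Kk:chain[open]; Aa:collider[blocks]; Cc:fork[blocks]; Ss:chain[open] ⇒ blocked
  4. Mm → Gg → Aa ← Cc → Ss → Pp — Gg:chain[blocks]; Aa:collider[blocks]; Cc:fork[blocks]; Ss:chain[open] ⇒ blocked
  5. Mm → Aa ← Cc → Ss → Pp — Aa:collider[blocks]; Cc:fork[blocks]; Ss:chain[open] ⇒ blocked
Because an active path exists, Mm and Pp are not d-separated.

No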